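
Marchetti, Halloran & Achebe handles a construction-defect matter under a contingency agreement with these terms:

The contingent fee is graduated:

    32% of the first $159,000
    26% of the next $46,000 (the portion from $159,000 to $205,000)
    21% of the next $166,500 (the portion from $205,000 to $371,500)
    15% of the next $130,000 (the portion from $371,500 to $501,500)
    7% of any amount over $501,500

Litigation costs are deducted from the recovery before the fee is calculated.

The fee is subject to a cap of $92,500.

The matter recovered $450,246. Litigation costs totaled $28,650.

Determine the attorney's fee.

$92,500.00

Fee base (net of costs): $450,246 − $28,650 = $421,596
First $159,000 at 32% = $50,880.00
Next $46,000 at 26% = $11,960.00
Next $166,500 at 21% = $34,965.00
Remaining $50,096 at 15% = $7,514.40
Fee: $50,880.00 + $11,960.00 + $34,965.00 + $7,514.40 = $105,319.40
$105,319.40 exceeds the $92,500 cap, so the fee is capped at $92,500.00.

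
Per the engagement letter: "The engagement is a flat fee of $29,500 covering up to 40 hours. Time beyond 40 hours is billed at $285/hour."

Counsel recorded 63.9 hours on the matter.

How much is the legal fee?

Flat fee: $29,500.00
Excess hours: 63.9 − 40 = 23.9
Overrun: 23.9 × $285 = $6,811.50
Total: $29,500.00 + $6,811.50 = $36,311.50

$36,311.50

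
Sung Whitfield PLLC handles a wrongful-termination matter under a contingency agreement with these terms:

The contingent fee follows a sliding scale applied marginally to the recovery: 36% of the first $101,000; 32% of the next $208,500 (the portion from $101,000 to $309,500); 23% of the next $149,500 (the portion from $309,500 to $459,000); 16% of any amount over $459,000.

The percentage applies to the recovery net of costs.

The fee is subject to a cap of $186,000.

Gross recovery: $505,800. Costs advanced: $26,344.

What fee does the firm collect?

$140,737.96

Fee base (net of costs): $505,800 − $26,344 = $479,456
First $101,000 at 36% = $36,360.00
Next $208,500 at 32% = $66,720.00
Next $149,500 at 23% = $34,385.00
Remaining $20,456 at 16% = $3,272.96
Fee: $36,360.00 + $66,720.00 + $34,385.00 + $3,272.96 = $140,737.96
$140,737.96 is under the $186,000 cap.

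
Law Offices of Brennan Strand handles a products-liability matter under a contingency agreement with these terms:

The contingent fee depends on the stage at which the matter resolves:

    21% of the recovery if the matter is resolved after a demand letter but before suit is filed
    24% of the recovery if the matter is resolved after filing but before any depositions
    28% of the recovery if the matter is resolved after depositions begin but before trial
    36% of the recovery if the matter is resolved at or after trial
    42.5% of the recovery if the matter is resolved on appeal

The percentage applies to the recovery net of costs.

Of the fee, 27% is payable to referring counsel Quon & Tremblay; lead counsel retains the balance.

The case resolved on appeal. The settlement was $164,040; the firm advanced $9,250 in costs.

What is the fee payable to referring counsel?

Fee base (net of costs): $164,040 − $9,250 = $154,790
The matter resolved on appeal, so the 42.5% rate applies.
$154,790 × 42.5% = $65,785.75
Referral share: 27% of $65,785.75 = $17,762.15; lead counsel retains $65,785.75 − $17,762.15 = $48,023.60.

$17,762.15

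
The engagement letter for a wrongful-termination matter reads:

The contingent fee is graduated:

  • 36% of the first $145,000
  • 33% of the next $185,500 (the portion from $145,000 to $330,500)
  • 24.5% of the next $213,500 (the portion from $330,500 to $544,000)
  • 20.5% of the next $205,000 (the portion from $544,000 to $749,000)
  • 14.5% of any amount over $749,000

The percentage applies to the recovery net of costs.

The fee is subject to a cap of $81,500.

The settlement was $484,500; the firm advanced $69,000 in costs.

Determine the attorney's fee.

$81,500.00

Fee base (net of costs): $484,500 − $69,000 = $415,500
First $145,000 at 36% = $52,200.00
Next $185,500 at 33% = $61,215.00
Remaining $85,000 at 24.5% = $20,825.00
Fee: $52,200.00 + $61,215.00 + $20,825.00 = $134,240.00
$134,240.00 exceeds the $81,500 cap, so the fee is capped at $81,500.00.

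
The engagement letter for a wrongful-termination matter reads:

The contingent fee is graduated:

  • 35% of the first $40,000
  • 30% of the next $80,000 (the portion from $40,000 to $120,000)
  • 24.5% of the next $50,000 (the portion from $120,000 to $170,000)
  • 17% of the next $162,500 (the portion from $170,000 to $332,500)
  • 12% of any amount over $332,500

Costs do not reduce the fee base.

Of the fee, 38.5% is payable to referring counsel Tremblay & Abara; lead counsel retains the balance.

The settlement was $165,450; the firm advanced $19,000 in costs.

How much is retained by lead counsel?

Fee base is the gross recovery, $165,450; costs are reimbursed separately.
First $40,000 at 35% = $14,000.00
Next $80,000 at 30% = $24,000.00
Remaining $45,450 at 24.5% = $11,135.25
Fee: $14,000.00 + $24,000.00 + $11,135.25 = $49,135.25
Referral share: 38.5% of $49,135.25 = $18,917.07; lead counsel retains $49,135.25 − $18,917.07 = $30,218.18.

$30,218.18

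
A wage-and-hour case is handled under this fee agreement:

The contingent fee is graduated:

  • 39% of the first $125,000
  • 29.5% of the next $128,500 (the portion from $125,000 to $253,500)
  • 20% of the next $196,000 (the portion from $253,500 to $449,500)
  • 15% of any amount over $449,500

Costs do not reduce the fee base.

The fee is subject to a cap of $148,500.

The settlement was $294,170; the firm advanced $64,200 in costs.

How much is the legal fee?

Fee base is the gross recovery, $294,170; costs are reimbursed separately.
First $125,000 at 39% = $48,750.00
Next $128,500 at 29.5% = $37,907.50
Remaining $40,670 at 20% = $8,134.00
Fee: $48,750.00 + $37,907.50 + $8,134.00 = $94,791.50
$94,791.50 is under the $148,500 cap.

$94,791.50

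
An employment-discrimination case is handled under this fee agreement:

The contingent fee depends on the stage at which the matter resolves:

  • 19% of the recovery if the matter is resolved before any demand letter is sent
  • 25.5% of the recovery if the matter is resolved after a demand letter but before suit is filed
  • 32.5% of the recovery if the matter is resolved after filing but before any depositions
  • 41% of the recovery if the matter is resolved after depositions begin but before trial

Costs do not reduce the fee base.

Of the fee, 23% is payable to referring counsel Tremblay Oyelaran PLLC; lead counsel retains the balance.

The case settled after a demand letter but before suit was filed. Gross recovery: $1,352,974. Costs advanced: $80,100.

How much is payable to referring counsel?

Fee base is the gross recovery, $1,352,974; costs are reimbursed separately.
The matter settled after a demand letter but before suit was filed, so the 25.5% rate applies.
$1,352,974 × 25.5% = $345,008.37
Referral share: 23% of $345,008.37 = $79,351.93; lead counsel retains $345,008.37 − $79,351.93 = $265,656.44.

$79,351.93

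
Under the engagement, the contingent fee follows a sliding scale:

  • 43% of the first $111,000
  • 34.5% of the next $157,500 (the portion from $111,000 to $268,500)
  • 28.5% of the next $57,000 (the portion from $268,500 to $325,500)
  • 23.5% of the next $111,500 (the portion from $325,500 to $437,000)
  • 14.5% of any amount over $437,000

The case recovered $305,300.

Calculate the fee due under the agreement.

First $111,000 at 43% = $47,730.00
Next $157,500 at 34.5% = $54,337.50
Remaining $36,800 at 28.5% = $10,488.00
Fee: $47,730.00 + $54,337.50 + $10,488.00 = $112,555.50

$112,555.50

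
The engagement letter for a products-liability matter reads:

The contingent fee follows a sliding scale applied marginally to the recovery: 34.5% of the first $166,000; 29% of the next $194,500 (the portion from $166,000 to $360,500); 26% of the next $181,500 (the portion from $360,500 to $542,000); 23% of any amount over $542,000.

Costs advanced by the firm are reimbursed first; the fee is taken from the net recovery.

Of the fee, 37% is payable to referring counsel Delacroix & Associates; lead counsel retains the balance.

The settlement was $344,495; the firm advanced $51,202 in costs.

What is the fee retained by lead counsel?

$59,336.53

Fee base (net of costs): $344,495 − $51,202 = $293,293
First $166,000 at 34.5% = $57,270.00
Remaining $127,293 at 29% = $36,914.97
Fee: $57,270.00 + $36,914.97 = $94,184.97
Referral share: 37% of $94,184.97 = $34,848.44; lead counsel retains $94,184.97 − $34,848.44 = $59,336.53.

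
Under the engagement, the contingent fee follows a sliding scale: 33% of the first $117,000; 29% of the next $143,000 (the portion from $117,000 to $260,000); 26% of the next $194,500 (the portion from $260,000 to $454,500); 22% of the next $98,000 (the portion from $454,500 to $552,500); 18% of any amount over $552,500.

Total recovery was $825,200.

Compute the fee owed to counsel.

First $117,000 at 33% = $38,610.00
Next $143,000 at 29% = $41,470.00
Next $194,500 at 26% = $50,570.00
Next $98,000 at 22% = $21,560.00
Remaining $272,700 at 18% = $49,086.00
Fee: $38,610.00 + $41,470.00 + $50,570.00 + $21,560.00 + $49,086.00 = $201,296.00

$201,296.00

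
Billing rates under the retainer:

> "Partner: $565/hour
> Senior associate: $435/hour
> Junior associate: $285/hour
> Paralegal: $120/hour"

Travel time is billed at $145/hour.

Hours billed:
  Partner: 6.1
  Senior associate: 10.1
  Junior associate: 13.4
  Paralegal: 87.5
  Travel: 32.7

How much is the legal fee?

$26,900.50

Partner: 6.1 × $565 = $3,446.50
Senior associate: 10.1 × $435 = $4,393.50
Junior associate: 13.4 × $285 = $3,819.00
Paralegal: 87.5 × $120 = $10,500.00
Subtotal: $3,446.50 + $4,393.50 + $3,819.00 + $10,500.00 = $22,159.00
Travel: 32.7 × $145 = $4,741.50
Total: $22,159.00 + $4,741.50 = $26,900.50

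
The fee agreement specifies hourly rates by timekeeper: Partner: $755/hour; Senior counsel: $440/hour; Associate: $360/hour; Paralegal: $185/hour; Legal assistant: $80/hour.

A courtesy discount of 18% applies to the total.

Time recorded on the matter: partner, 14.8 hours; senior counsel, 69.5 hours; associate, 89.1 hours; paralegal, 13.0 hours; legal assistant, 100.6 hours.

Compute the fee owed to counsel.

$69,112.06

Partner: 14.8 × $755 = $11,174.00
Senior counsel: 69.5 × $440 = $30,580.00
Associate: 89.1 × $360 = $32,076.00
Paralegal: 13.0 × $185 = $2,405.00
Legal assistant: 100.6 × $80 = $8,048.00
Subtotal: $84,283.00
Less 18% discount: −$15,170.94
Total: $84,283.00 − $15,170.94 = $69,112.06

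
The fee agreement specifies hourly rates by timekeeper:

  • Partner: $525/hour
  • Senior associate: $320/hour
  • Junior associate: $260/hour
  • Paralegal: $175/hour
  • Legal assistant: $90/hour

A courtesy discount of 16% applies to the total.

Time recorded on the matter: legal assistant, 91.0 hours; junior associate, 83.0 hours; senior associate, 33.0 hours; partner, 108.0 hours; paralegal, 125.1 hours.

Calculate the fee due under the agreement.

Partner: 108.0 × $525 = $56,700.00
Senior associate: 33.0 × $320 = $10,560.00
Junior associate: 83.0 × $260 = $21,580.00
Paralegal: 125.1 × $175 = $21,892.50
Legal assistant: 91.0 × $90 = $8,190.00
Subtotal: $118,922.50
Less 16% discount: −$19,027.60
Total: $118,922.50 − $19,027.60 = $99,894.90

$99,894.90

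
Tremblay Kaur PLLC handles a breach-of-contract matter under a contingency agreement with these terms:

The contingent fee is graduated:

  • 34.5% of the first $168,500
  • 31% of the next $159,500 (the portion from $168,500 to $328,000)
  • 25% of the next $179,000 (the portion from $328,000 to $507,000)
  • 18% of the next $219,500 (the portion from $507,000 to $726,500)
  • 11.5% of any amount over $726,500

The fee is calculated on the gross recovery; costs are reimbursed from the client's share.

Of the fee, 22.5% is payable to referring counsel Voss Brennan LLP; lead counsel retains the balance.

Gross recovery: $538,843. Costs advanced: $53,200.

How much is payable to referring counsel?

Fee base is the gross recovery, $538,843; costs are reimbursed separately.
First $168,500 at 34.5% = $58,132.50
Next $159,500 at 31% = $49,445.00
Next $179,000 at 25% = $44,750.00
Remaining $31,843 at 18% = $5,731.74
Fee: $58,132.50 + $49,445.00 + $44,750.00 + $5,731.74 = $158,059.24
Referral share: 22.5% of $158,059.24 = $35,563.33; lead counsel retains $158,059.24 − $35,563.33 = $122,495.91.

$35,563.33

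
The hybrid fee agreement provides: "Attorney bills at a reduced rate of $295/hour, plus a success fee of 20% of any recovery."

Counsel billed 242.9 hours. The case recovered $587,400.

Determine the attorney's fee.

Hourly: 242.9 × $295 = $71,655.50
Success fee: 20% of $587,400 = $117,480.00
Total: $71,655.50 + $117,480.00 = $189,135.50

$189,135.50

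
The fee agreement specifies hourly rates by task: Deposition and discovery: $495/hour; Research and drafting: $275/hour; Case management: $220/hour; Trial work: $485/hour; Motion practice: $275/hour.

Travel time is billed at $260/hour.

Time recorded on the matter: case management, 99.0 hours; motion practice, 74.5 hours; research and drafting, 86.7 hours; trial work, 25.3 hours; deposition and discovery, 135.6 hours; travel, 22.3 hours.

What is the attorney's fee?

Deposition and discovery: 135.6 × $495 = $67,122.00
Research and drafting: 86.7 × $275 = $23,842.50
Case management: 99.0 × $220 = $21,780.00
Trial work: 25.3 × $485 = $12,270.50
Motion practice: 74.5 × $275 = $20,487.50
Subtotal: $67,122.00 + $23,842.50 + $21,780.00 + $12,270.50 + $20,487.50 = $145,502.50
Travel: 22.3 × $260 = $5,798.00
Total: $145,502.50 + $5,798.00 = $151,300.50

$151,300.50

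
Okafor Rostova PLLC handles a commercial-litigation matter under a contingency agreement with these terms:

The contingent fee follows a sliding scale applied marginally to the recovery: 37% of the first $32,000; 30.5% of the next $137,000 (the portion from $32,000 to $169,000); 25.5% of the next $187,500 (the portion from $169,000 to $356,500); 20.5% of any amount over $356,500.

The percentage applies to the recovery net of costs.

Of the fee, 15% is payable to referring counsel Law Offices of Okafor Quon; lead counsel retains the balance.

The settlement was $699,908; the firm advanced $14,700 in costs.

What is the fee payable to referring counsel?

$25,323.40

Fee base (net of costs): $699,908 − $14,700 = $685,208
First $32,000 at 37% = $11,840.00
Next $137,000 at 30.5% = $41,785.00
Next $187,500 at 25.5% = $47,812.50
Remaining $328,708 at 20.5% = $67,385.14
Fee: $11,840.00 + $41,785.00 + $47,812.50 + $67,385.14 = $168,822.64
Referral share: 15% of $168,822.64 = $25,323.40; lead counsel retains $168,822.64 − $25,323.40 = $143,499.24.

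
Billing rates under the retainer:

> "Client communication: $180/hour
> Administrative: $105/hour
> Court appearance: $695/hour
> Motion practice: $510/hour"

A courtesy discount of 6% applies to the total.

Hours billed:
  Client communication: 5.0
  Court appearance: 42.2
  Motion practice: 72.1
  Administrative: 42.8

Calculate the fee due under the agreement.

Client communication: 5.0 × $180 = $900.00
Administrative: 42.8 × $105 = $4,494.00
Court appearance: 42.2 × $695 = $29,329.00
Motion practice: 72.1 × $510 = $36,771.00
Subtotal: $71,494.00
Less 6% discount: −$4,289.64
Total: $71,494.00 − $4,289.64 = $67,204.36

$67,204.36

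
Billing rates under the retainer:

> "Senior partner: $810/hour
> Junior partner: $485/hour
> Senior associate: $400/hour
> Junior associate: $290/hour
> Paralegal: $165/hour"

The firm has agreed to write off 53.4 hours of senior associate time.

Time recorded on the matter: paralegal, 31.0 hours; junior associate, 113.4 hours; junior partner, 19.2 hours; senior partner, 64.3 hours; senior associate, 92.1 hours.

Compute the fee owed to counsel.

Senior partner: 64.3 × $810 = $52,083.00
Junior partner: 19.2 × $485 = $9,312.00
Senior associate: 92.1 × $400 = $36,840.00
Junior associate: 113.4 × $290 = $32,886.00
Paralegal: 31.0 × $165 = $5,115.00
Subtotal: $136,236.00
Write-off: 53.4 × $400 = $21,360.00
Total: $136,236.00 − $21,360.00 = $114,876.00

$114,876.00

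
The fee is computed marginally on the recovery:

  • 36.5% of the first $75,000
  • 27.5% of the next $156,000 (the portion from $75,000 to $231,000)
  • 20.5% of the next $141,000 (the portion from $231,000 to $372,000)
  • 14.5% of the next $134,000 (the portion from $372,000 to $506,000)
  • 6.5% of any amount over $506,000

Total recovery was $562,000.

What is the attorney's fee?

First $75,000 at 36.5% = $27,375.00
Next $156,000 at 27.5% = $42,900.00
Next $141,000 at 20.5% = $28,905.00
Next $134,000 at 14.5% = $19,430.00
Remaining $56,000 at 6.5% = $3,640.00
Fee: $27,375.00 + $42,900.00 + $28,905.00 + $19,430.00 + $3,640.00 = $122,250.00

$122,250.00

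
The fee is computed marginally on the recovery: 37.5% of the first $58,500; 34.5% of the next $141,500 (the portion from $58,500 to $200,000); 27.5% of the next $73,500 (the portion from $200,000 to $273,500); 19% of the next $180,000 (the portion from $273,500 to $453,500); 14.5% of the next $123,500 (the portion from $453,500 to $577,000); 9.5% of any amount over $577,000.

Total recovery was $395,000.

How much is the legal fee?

$114,052.50

First $58,500 at 37.5% = $21,937.50
Next $141,500 at 34.5% = $48,817.50
Next $73,500 at 27.5% = $20,212.50
Remaining $121,500 at 19% = $23,085.00
Fee: $21,937.50 + $48,817.50 + $20,212.50 + $23,085.00 = $114,052.50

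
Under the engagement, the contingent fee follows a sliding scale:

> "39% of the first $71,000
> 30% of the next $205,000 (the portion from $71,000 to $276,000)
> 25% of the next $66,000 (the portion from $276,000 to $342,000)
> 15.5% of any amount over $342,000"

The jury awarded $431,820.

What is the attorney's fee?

First $71,000 at 39% = $27,690.00
Next $205,000 at 30% = $61,500.00
Next $66,000 at 25% = $16,500.00
Remaining $89,820 at 15.5% = $13,922.10
Fee: $27,690.00 + $61,500.00 + $16,500.00 + $13,922.10 = $119,612.10

$119,612.10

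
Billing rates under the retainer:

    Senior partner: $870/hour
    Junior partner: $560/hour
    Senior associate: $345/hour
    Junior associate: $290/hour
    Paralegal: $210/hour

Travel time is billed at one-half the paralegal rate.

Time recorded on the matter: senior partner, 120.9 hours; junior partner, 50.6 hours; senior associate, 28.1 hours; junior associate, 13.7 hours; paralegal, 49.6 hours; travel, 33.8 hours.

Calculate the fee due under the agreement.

Senior partner: 120.9 × $870 = $105,183.00
Junior partner: 50.6 × $560 = $28,336.00
Senior associate: 28.1 × $345 = $9,694.50
Junior associate: 13.7 × $290 = $3,973.00
Paralegal: 49.6 × $210 = $10,416.00
Subtotal: $105,183.00 + $28,336.00 + $9,694.50 + $3,973.00 + $10,416.00 = $157,602.50
Travel: 33.8 × ($210 ÷ 2) = 33.8 × $105.00 = $3,549.00
Total: $157,602.50 + $3,549.00 = $161,151.50

$161,151.50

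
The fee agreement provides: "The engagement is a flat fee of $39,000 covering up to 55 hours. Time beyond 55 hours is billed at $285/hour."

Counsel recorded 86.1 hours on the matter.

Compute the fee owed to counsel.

Flat fee: $39,000.00
Excess hours: 86.1 − 55 = 31.1
Overrun: 31.1 × $285 = $8,863.50
Total: $39,000.00 + $8,863.50 = $47,863.50

$47,863.50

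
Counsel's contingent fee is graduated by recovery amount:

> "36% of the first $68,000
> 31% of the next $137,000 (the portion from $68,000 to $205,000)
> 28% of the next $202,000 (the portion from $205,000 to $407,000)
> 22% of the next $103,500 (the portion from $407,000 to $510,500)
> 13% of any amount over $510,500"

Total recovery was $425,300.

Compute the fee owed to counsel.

First $68,000 at 36% = $24,480.00
Next $137,000 at 31% = $42,470.00
Next $202,000 at 28% = $56,560.00
Remaining $18,300 at 22% = $4,026.00
Fee: $24,480.00 + $42,470.00 + $56,560.00 + $4,026.00 = $127,536.00

$127,536.00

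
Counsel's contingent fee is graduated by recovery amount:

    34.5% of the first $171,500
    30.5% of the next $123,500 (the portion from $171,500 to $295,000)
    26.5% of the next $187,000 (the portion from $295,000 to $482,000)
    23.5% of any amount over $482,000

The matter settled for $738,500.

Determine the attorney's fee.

First $171,500 at 34.5% = $59,167.50
Next $123,500 at 30.5% = $37,667.50
Next $187,000 at 26.5% = $49,555.00
Remaining $256,500 at 23.5% = $60,277.50
Fee: $59,167.50 + $37,667.50 + $49,555.00 + $60,277.50 = $206,667.50

$206,667.50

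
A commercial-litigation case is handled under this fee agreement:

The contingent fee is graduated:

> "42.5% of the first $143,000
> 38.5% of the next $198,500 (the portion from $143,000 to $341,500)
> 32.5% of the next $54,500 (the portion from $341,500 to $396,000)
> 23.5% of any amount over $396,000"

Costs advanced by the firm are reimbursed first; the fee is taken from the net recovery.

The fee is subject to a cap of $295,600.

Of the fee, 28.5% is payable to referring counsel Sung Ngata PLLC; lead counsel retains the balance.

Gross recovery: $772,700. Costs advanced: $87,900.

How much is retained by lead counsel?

$159,286.27

Fee base (net of costs): $772,700 − $87,900 = $684,800
First $143,000 at 42.5% = $60,775.00
Next $198,500 at 38.5% = $76,422.50
Next $54,500 at 32.5% = $17,712.50
Remaining $288,800 at 23.5% = $67,868.00
Fee: $60,775.00 + $76,422.50 + $17,712.50 + $67,868.00 = $222,778.00
$222,778.00 is under the $295,600 cap.
Referral share: 28.5% of $222,778.00 = $63,491.73; lead counsel retains $222,778.00 − $63,491.73 = $159,286.27.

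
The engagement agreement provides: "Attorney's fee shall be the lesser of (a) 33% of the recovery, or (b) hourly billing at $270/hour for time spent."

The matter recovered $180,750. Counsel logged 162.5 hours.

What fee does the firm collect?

(a) 33% of $180,750 = $59,647.50
(b) 162.5 × $270 = $43,875.00
The lesser is (b): $43,875.00.

$43,875.00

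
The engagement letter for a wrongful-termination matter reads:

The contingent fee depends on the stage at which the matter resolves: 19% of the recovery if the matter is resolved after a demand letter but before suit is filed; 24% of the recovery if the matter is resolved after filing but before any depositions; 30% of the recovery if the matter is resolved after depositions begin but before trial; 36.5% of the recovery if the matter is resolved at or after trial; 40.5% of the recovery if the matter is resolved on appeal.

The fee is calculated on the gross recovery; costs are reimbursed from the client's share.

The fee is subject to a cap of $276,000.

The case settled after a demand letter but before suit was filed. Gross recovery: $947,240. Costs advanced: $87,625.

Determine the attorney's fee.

Fee base is the gross recovery, $947,240; costs are reimbursed separately.
The matter settled after a demand letter but before suit was filed, so the 19% rate applies.
$947,240 × 19% = $179,975.60
$179,975.60 is under the $276,000 cap.

$179,975.60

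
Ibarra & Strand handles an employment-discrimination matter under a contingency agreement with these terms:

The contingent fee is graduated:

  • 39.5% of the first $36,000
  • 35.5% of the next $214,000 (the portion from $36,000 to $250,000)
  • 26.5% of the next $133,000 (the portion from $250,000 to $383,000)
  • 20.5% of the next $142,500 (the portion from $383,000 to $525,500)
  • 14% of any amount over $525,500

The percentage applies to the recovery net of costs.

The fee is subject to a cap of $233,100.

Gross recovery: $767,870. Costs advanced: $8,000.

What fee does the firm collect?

$187,459.30

Fee base (net of costs): $767,870 − $8,000 = $759,870
First $36,000 at 39.5% = $14,220.00
Next $214,000 at 35.5% = $75,970.00
Next $133,000 at 26.5% = $35,245.00
Next $142,500 at 20.5% = $29,212.50
Remaining $234,370 at 14% = $32,811.80
Fee: $14,220.00 + $75,970.00 + $35,245.00 + $29,212.50 + $32,811.80 = $187,459.30
$187,459.30 is under the $233,100 cap.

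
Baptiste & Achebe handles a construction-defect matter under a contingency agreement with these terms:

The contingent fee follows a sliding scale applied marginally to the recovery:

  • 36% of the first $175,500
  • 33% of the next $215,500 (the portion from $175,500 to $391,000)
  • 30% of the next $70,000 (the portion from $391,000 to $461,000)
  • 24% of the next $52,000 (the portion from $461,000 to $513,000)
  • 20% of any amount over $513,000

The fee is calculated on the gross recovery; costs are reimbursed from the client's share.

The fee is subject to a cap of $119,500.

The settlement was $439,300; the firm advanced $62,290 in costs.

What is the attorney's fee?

$119,500.00

Fee base is the gross recovery, $439,300; costs are reimbursed separately.
First $175,500 at 36% = $63,180.00
Next $215,500 at 33% = $71,115.00
Remaining $48,300 at 30% = $14,490.00
Fee: $63,180.00 + $71,115.00 + $14,490.00 = $148,785.00
$148,785.00 exceeds the $119,500 cap, so the fee is capped at $119,500.00.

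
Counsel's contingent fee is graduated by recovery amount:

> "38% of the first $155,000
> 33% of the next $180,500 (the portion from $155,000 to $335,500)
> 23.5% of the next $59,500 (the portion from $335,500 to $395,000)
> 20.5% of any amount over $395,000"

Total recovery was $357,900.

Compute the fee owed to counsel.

First $155,000 at 38% = $58,900.00
Next $180,500 at 33% = $59,565.00
Remaining $22,400 at 23.5% = $5,264.00
Fee: $58,900.00 + $59,565.00 + $5,264.00 = $123,729.00

$123,729.00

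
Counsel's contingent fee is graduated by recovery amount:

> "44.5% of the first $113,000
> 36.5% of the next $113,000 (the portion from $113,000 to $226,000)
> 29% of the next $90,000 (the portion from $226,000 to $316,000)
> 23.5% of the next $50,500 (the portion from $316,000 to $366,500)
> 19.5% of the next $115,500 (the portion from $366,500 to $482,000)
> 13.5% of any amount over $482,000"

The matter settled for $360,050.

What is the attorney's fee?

$127,981.75

First $113,000 at 44.5% = $50,285.00
Next $113,000 at 36.5% = $41,245.00
Next $90,000 at 29% = $26,100.00
Remaining $44,050 at 23.5% = $10,351.75
Fee: $50,285.00 + $41,245.00 + $26,100.00 + $10,351.75 = $127,981.75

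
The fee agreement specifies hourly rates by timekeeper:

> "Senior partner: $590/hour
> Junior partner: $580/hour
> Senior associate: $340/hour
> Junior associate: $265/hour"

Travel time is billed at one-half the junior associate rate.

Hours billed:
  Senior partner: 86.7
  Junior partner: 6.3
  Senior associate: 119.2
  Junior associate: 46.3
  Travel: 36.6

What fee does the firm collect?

$112,454.00

Senior partner: 86.7 × $590 = $51,153.00
Junior partner: 6.3 × $580 = $3,654.00
Senior associate: 119.2 × $340 = $40,528.00
Junior associate: 46.3 × $265 = $12,269.50
Subtotal: $51,153.00 + $3,654.00 + $40,528.00 + $12,269.50 = $107,604.50
Travel: 36.6 × ($265 ÷ 2) = 36.6 × $132.50 = $4,849.50
Total: $107,604.50 + $4,849.50 = $112,454.00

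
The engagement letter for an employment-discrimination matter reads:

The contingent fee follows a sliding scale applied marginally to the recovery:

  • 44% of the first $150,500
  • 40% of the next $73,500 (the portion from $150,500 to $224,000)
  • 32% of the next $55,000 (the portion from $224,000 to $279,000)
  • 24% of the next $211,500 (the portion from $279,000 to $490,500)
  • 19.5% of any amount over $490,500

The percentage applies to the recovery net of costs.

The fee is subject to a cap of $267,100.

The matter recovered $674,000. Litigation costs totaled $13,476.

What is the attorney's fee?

Fee base (net of costs): $674,000 − $13,476 = $660,524
First $150,500 at 44% = $66,220.00
Next $73,500 at 40% = $29,400.00
Next $55,000 at 32% = $17,600.00
Next $211,500 at 24% = $50,760.00
Remaining $170,024 at 19.5% = $33,154.68
Fee: $66,220.00 + $29,400.00 + $17,600.00 + $50,760.00 + $33,154.68 = $197,134.68
$197,134.68 is under the $267,100 cap.

$197,134.68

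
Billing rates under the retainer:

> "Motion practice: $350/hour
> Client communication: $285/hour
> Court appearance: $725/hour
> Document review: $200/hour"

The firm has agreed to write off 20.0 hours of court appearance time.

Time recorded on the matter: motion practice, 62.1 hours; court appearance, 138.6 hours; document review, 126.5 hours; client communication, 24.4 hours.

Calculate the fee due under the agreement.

$139,974.00

Motion practice: 62.1 × $350 = $21,735.00
Client communication: 24.4 × $285 = $6,954.00
Court appearance: 138.6 × $725 = $100,485.00
Document review: 126.5 × $200 = $25,300.00
Subtotal: $154,474.00
Write-off: 20.0 × $725 = $14,500.00
Total: $154,474.00 − $14,500.00 = $139,974.00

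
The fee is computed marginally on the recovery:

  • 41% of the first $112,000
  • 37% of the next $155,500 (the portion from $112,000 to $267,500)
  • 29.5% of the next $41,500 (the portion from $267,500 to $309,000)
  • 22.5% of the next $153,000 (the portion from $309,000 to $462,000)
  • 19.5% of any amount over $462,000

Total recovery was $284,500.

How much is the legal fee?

First $112,000 at 41% = $45,920.00
Next $155,500 at 37% = $57,535.00
Remaining $17,000 at 29.5% = $5,015.00
Fee: $45,920.00 + $57,535.00 + $5,015.00 = $108,470.00

$108,470.00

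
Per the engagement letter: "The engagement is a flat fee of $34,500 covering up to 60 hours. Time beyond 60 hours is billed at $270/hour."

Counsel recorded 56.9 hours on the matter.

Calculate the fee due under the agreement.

56.9 hours is within the 60-hour scope; only the flat fee applies.

$34,500.00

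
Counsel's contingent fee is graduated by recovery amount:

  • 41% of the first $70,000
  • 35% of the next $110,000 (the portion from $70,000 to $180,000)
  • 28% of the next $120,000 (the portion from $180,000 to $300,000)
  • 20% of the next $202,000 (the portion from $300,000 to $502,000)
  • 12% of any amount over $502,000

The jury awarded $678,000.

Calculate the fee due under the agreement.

$162,320.00

First $70,000 at 41% = $28,700.00
Next $110,000 at 35% = $38,500.00
Next $120,000 at 28% = $33,600.00
Next $202,000 at 20% = $40,400.00
Remaining $176,000 at 12% = $21,120.00
Fee: $28,700.00 + $38,500.00 + $33,600.00 + $40,400.00 + $21,120.00 = $162,320.00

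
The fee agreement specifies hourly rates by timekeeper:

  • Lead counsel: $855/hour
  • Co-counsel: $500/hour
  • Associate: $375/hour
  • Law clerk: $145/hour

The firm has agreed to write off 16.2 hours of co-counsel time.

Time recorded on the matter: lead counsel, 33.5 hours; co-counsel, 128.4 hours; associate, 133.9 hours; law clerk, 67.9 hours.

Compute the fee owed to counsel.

Lead counsel: 33.5 × $855 = $28,642.50
Co-counsel: 128.4 × $500 = $64,200.00
Associate: 133.9 × $375 = $50,212.50
Law clerk: 67.9 × $145 = $9,845.50
Subtotal: $152,900.50
Write-off: 16.2 × $500 = $8,100.00
Total: $152,900.50 − $8,100.00 = $144,800.50

$144,800.50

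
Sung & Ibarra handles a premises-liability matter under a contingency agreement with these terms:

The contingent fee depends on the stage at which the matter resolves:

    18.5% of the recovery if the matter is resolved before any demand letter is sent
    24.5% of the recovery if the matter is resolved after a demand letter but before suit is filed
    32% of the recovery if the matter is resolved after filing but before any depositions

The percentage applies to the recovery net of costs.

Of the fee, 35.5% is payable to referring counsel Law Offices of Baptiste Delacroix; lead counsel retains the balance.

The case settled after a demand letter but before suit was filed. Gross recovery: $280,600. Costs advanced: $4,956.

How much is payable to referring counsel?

Fee base (net of costs): $280,600 − $4,956 = $275,644
The matter settled after a demand letter but before suit was filed, so the 24.5% rate applies.
$275,644 × 24.5% = $67,532.78
Referral share: 35.5% of $67,532.78 = $23,974.14; lead counsel retains $67,532.78 − $23,974.14 = $43,558.64.

$23,974.14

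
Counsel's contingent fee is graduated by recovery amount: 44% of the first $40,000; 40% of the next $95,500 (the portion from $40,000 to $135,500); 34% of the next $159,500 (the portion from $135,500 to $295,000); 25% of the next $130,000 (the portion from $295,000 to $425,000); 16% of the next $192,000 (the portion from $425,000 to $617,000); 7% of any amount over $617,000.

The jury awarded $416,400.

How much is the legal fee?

$140,380.00

First $40,000 at 44% = $17,600.00
Next $95,500 at 40% = $38,200.00
Next $159,500 at 34% = $54,230.00
Remaining $121,400 at 25% = $30,350.00
Fee: $17,600.00 + $38,200.00 + $54,230.00 + $30,350.00 = $140,380.00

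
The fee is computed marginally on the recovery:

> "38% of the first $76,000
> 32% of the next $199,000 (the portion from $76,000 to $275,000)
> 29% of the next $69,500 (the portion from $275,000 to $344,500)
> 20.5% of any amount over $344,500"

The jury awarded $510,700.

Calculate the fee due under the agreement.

$146,786.00

First $76,000 at 38% = $28,880.00
Next $199,000 at 32% = $63,680.00
Next $69,500 at 29% = $20,155.00
Remaining $166,200 at 20.5% = $34,071.00
Fee: $28,880.00 + $63,680.00 + $20,155.00 + $34,071.00 = $146,786.00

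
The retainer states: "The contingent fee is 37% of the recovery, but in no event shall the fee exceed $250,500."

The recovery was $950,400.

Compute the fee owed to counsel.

$250,500.00

37% of $950,400 = $351,648.00
That exceeds the $250,500 cap, so the fee is capped at $250,500.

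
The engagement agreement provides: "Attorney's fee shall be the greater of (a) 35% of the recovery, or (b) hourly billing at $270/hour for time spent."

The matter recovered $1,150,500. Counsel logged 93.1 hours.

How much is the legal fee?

$402,675.00

(a) 35% of $1,150,500 = $402,675.00
(b) 93.1 × $270 = $25,137.00
The greater is (a): $402,675.00.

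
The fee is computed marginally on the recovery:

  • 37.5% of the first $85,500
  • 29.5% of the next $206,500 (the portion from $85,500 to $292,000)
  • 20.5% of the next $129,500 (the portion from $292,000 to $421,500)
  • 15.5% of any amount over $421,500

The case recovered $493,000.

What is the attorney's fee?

$130,610.00

First $85,500 at 37.5% = $32,062.50
Next $206,500 at 29.5% = $60,917.50
Next $129,500 at 20.5% = $26,547.50
Remaining $71,500 at 15.5% = $11,082.50
Fee: $32,062.50 + $60,917.50 + $26,547.50 + $11,082.50 = $130,610.00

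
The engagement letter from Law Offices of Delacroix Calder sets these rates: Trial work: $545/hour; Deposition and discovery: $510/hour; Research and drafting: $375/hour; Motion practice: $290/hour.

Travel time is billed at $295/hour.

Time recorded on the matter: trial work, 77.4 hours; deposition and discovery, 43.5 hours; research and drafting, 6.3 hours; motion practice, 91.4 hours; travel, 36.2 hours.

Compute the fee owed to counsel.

$103,915.50

Trial work: 77.4 × $545 = $42,183.00
Deposition and discovery: 43.5 × $510 = $22,185.00
Research and drafting: 6.3 × $375 = $2,362.50
Motion practice: 91.4 × $290 = $26,506.00
Subtotal: $42,183.00 + $22,185.00 + $2,362.50 + $26,506.00 = $93,236.50
Travel: 36.2 × $295 = $10,679.00
Total: $93,236.50 + $10,679.00 = $103,915.50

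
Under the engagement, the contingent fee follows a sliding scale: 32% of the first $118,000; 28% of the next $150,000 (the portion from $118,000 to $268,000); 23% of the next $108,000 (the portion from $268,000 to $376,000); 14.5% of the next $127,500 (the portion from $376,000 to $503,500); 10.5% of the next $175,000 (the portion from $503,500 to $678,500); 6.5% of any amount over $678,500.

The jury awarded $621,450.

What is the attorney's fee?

$135,472.25

First $118,000 at 32% = $37,760.00
Next $150,000 at 28% = $42,000.00
Next $108,000 at 23% = $24,840.00
Next $127,500 at 14.5% = $18,487.50
Remaining $117,950 at 10.5% = $12,384.75
Fee: $37,760.00 + $42,000.00 + $24,840.00 + $18,487.50 + $12,384.75 = $135,472.25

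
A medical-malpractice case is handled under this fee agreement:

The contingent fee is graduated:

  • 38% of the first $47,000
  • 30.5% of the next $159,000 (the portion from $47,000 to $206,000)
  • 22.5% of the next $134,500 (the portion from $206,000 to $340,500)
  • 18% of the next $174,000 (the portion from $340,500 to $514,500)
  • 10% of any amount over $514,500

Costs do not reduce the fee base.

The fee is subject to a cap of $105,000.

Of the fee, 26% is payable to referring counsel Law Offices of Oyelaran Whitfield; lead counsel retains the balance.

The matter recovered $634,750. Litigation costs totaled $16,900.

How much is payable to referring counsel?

Fee base is the gross recovery, $634,750; costs are reimbursed separately.
First $47,000 at 38% = $17,860.00
Next $159,000 at 30.5% = $48,495.00
Next $134,500 at 22.5% = $30,262.50
Next $174,000 at 18% = $31,320.00
Remaining $120,250 at 10% = $12,025.00
Fee: $17,860.00 + $48,495.00 + $30,262.50 + $31,320.00 + $12,025.00 = $139,962.50
$139,962.50 exceeds the $105,000 cap, so the fee is capped at $105,000.00.
Referral share: 26% of $105,000.00 = $27,300.00; lead counsel retains $105,000.00 − $27,300.00 = $77,700.00.

$27,300.00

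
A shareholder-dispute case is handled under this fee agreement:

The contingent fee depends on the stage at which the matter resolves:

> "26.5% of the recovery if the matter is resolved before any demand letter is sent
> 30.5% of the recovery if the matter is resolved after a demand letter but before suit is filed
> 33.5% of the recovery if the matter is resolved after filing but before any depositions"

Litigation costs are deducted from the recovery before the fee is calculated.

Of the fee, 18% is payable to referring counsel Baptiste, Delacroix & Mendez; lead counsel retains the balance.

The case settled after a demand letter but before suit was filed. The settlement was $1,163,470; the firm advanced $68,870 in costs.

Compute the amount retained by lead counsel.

Fee base (net of costs): $1,163,470 − $68,870 = $1,094,600
The matter settled after a demand letter but before suit was filed, so the 30.5% rate applies.
$1,094,600 × 30.5% = $333,853.00
Referral share: 18% of $333,853.00 = $60,093.54; lead counsel retains $333,853.00 − $60,093.54 = $273,759.46.

$273,759.46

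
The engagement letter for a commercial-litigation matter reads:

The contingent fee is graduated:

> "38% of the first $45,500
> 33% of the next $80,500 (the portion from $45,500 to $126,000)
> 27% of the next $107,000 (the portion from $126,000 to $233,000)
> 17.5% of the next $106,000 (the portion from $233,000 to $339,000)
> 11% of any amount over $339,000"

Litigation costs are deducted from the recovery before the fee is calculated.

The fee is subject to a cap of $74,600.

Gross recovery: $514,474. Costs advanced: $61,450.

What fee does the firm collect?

Fee base (net of costs): $514,474 − $61,450 = $453,024
First $45,500 at 38% = $17,290.00
Next $80,500 at 33% = $26,565.00
Next $107,000 at 27% = $28,890.00
Next $106,000 at 17.5% = $18,550.00
Remaining $114,024 at 11% = $12,542.64
Fee: $17,290.00 + $26,565.00 + $28,890.00 + $18,550.00 + $12,542.64 = $103,837.64
$103,837.64 exceeds the $74,600 cap, so the fee is capped at $74,600.00.

$74,600.00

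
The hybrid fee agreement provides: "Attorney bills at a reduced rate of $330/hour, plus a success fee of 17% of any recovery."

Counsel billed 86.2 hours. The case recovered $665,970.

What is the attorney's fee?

Hourly: 86.2 × $330 = $28,446.00
Success fee: 17% of $665,970 = $113,214.90
Total: $28,446.00 + $113,214.90 = $141,660.90

$141,660.90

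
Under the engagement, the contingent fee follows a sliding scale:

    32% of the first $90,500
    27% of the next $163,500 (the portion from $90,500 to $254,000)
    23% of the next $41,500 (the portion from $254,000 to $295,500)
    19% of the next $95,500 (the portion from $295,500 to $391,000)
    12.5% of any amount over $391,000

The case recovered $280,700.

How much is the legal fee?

First $90,500 at 32% = $28,960.00
Next $163,500 at 27% = $44,145.00
Remaining $26,700 at 23% = $6,141.00
Fee: $28,960.00 + $44,145.00 + $6,141.00 = $79,246.00

$79,246.00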